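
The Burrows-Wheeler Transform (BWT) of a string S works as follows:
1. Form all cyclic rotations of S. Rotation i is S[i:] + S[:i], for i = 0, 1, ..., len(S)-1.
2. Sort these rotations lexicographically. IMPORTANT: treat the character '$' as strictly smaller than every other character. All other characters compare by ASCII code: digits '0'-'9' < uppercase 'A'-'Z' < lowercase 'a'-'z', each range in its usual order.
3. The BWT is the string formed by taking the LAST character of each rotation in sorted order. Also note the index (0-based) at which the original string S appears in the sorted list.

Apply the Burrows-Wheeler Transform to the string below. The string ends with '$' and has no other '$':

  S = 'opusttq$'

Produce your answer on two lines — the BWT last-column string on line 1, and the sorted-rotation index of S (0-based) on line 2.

All 8 rotations (rotation i = S[i:]+S[:i]):
  rot[0] = opusttq$
  rot[1] = pusttq$o
  rot[2] = usttq$op
  rot[3] = sttq$opu
  rot[4] = ttq$opus
  rot[5] = tq$opust
  rot[6] = q$opustt
  rot[7] = $opusttq
Sorted (with $ < everything):
  sorted[0] = $opusttq  (last char: 'q')
  sorted[1] = opusttq$  (last char: '$')
  sorted[2] = pusttq$o  (last char: 'o')
  sorted[3] = q$opustt  (last char: 't')
  sorted[4] = sttq$opu  (last char: 'u')
  sorted[5] = tq$opust  (last char: 't')
  sorted[6] = ttq$opus  (last char: 's')
  sorted[7] = usttq$op  (last char: 'p')
Last column: q$otutsp
Original string S is at sorted index 1

Answer: q$otutsp
1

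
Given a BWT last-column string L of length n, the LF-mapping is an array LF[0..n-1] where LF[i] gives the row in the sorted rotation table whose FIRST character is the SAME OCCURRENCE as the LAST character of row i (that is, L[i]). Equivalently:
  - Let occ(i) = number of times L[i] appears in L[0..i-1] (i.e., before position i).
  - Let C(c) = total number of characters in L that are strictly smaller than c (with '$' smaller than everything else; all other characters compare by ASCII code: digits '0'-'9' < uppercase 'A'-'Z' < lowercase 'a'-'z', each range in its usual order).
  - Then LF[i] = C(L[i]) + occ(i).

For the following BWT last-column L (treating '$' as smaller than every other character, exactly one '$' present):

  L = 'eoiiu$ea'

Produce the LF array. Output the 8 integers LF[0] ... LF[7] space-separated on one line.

Answer: 2 6 4 5 7 0 3 1

Derivation:
Char counts: '$':1, 'a':1, 'e':2, 'i':2, 'o':1, 'u':1
C (first-col start): C('$')=0, C('a')=1, C('e')=2, C('i')=4, C('o')=6, C('u')=7
L[0]='e': occ=0, LF[0]=C('e')+0=2+0=2
L[1]='o': occ=0, LF[1]=C('o')+0=6+0=6
L[2]='i': occ=0, LF[2]=C('i')+0=4+0=4
L[3]='i': occ=1, LF[3]=C('i')+1=4+1=5
L[4]='u': occ=0, LF[4]=C('u')+0=7+0=7
L[5]='$': occ=0, LF[5]=C('$')+0=0+0=0
L[6]='e': occ=1, LF[6]=C('e')+1=2+1=3
L[7]='a': occ=0, LF[7]=C('a')+0=1+0=1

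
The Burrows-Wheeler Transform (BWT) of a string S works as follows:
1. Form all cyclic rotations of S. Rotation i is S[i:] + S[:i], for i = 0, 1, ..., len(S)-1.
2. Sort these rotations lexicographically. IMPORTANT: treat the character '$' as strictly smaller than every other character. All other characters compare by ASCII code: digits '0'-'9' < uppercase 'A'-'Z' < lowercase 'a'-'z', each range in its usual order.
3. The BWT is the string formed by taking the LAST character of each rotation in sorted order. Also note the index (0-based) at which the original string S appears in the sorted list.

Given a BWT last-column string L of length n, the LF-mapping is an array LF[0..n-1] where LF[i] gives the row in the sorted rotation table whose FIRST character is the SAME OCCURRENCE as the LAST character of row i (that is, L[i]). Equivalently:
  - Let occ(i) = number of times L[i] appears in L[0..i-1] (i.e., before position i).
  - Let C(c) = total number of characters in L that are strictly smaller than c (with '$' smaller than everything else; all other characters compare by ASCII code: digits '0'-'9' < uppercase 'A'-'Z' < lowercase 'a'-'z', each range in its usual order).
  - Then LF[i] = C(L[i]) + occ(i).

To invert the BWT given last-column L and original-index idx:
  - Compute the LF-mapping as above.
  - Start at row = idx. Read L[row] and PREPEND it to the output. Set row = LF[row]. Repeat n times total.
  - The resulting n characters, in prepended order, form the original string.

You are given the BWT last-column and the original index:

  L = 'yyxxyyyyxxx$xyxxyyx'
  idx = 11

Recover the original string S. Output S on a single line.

Answer: yxxxxyxyxyxxyyyyxy$

Derivation:
LF mapping: 10 11 1 2 12 13 14 15 3 4 5 0 6 16 7 8 17 18 9
Walk LF starting at row 11, prepending L[row]:
  step 1: row=11, L[11]='$', prepend. Next row=LF[11]=0
  step 2: row=0, L[0]='y', prepend. Next row=LF[0]=10
  step 3: row=10, L[10]='x', prepend. Next row=LF[10]=5
  step 4: row=5, L[5]='y', prepend. Next row=LF[5]=13
  step 5: row=13, L[13]='y', prepend. Next row=LF[13]=16
  step 6: row=16, L[16]='y', prepend. Next row=LF[16]=17
  step 7: row=17, L[17]='y', prepend. Next row=LF[17]=18
  step 8: row=18, L[18]='x', prepend. Next row=LF[18]=9
  step 9: row=9, L[9]='x', prepend. Next row=LF[9]=4
  step 10: row=4, L[4]='y', prepend. Next row=LF[4]=12
  step 11: row=12, L[12]='x', prepend. Next row=LF[12]=6
  step 12: row=6, L[6]='y', prepend. Next row=LF[6]=14
  step 13: row=14, L[14]='x', prepend. Next row=LF[14]=7
  step 14: row=7, L[7]='y', prepend. Next row=LF[7]=15
  step 15: row=15, L[15]='x', prepend. Next row=LF[15]=8
  step 16: row=8, L[8]='x', prepend. Next row=LF[8]=3
  step 17: row=3, L[3]='x', prepend. Next row=LF[3]=2
  step 18: row=2, L[2]='x', prepend. Next row=LF[2]=1
  step 19: row=1, L[1]='y', prepend. Next row=LF[1]=11
Reversed output: yxxxxyxyxyxxyyyyxy$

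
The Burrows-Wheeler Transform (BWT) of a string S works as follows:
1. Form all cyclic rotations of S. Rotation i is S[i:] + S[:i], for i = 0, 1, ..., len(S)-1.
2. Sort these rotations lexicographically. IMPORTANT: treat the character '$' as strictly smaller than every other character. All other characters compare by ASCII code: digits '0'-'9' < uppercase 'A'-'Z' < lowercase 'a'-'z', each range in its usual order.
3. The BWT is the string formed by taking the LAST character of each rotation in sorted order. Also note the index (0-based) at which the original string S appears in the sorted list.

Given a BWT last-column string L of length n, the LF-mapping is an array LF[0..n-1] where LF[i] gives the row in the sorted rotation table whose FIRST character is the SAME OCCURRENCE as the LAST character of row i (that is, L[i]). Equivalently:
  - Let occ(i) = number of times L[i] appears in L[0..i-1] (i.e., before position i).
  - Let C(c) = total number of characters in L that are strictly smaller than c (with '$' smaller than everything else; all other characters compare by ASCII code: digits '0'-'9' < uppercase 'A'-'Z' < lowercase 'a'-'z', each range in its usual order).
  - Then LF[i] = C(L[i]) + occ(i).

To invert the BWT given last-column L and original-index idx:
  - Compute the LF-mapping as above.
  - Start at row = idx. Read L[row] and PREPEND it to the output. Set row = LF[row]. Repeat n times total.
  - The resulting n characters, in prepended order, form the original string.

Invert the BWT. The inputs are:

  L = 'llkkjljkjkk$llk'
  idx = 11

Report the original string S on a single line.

LF mapping: 10 11 4 5 1 12 2 6 3 7 8 0 13 14 9
Walk LF starting at row 11, prepending L[row]:
  step 1: row=11, L[11]='$', prepend. Next row=LF[11]=0
  step 2: row=0, L[0]='l', prepend. Next row=LF[0]=10
  step 3: row=10, L[10]='k', prepend. Next row=LF[10]=8
  step 4: row=8, L[8]='j', prepend. Next row=LF[8]=3
  step 5: row=3, L[3]='k', prepend. Next row=LF[3]=5
  step 6: row=5, L[5]='l', prepend. Next row=LF[5]=12
  step 7: row=12, L[12]='l', prepend. Next row=LF[12]=13
  step 8: row=13, L[13]='l', prepend. Next row=LF[13]=14
  step 9: row=14, L[14]='k', prepend. Next row=LF[14]=9
  step 10: row=9, L[9]='k', prepend. Next row=LF[9]=7
  step 11: row=7, L[7]='k', prepend. Next row=LF[7]=6
  step 12: row=6, L[6]='j', prepend. Next row=LF[6]=2
  step 13: row=2, L[2]='k', prepend. Next row=LF[2]=4
  step 14: row=4, L[4]='j', prepend. Next row=LF[4]=1
  step 15: row=1, L[1]='l', prepend. Next row=LF[1]=11
Reversed output: ljkjkkklllkjkl$

Answer: ljkjkkklllkjkl$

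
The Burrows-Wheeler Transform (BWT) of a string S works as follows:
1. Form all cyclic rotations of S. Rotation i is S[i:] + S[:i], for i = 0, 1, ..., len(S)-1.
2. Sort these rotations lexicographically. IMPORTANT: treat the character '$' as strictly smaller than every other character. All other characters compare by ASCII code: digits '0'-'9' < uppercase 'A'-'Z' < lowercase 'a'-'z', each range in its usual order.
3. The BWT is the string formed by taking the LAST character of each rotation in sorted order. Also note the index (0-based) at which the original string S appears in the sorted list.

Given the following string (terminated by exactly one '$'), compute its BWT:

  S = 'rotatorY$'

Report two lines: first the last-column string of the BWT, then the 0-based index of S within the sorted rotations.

All 9 rotations (rotation i = S[i:]+S[:i]):
  rot[0] = rotatorY$
  rot[1] = otatorY$r
  rot[2] = tatorY$ro
  rot[3] = atorY$rot
  rot[4] = torY$rota
  rot[5] = orY$rotat
  rot[6] = rY$rotato
  rot[7] = Y$rotator
  rot[8] = $rotatorY
Sorted (with $ < everything):
  sorted[0] = $rotatorY  (last char: 'Y')
  sorted[1] = Y$rotator  (last char: 'r')
  sorted[2] = atorY$rot  (last char: 't')
  sorted[3] = orY$rotat  (last char: 't')
  sorted[4] = otatorY$r  (last char: 'r')
  sorted[5] = rY$rotato  (last char: 'o')
  sorted[6] = rotatorY$  (last char: '$')
  sorted[7] = tatorY$ro  (last char: 'o')
  sorted[8] = torY$rota  (last char: 'a')
Last column: Yrttro$oa
Original string S is at sorted index 6

Answer: Yrttro$oa
6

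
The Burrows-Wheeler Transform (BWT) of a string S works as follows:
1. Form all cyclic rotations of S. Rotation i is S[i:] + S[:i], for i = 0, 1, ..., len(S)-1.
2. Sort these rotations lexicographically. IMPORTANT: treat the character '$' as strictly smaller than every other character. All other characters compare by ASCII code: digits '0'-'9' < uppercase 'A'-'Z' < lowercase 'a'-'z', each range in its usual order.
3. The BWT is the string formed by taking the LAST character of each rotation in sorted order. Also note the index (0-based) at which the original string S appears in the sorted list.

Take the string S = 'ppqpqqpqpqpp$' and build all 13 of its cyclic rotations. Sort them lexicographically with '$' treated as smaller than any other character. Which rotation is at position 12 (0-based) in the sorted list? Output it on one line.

All 13 rotations (rotation i = S[i:]+S[:i]):
  rot[0] = ppqpqqpqpqpp$
  rot[1] = pqpqqpqpqpp$p
  rot[2] = qpqqpqpqpp$pp
  rot[3] = pqqpqpqpp$ppq
  rot[4] = qqpqpqpp$ppqp
  rot[5] = qpqpqpp$ppqpq
  rot[6] = pqpqpp$ppqpqq
  rot[7] = qpqpp$ppqpqqp
  rot[8] = pqpp$ppqpqqpq
  rot[9] = qpp$ppqpqqpqp
  rot[10] = pp$ppqpqqpqpq
  rot[11] = p$ppqpqqpqpqp
  rot[12] = $ppqpqqpqpqpp
Sorted (with $ < everything):
  sorted[0] = $ppqpqqpqpqpp
  sorted[1] = p$ppqpqqpqpqp
  sorted[2] = pp$ppqpqqpqpq
  sorted[3] = ppqpqqpqpqpp$
  sorted[4] = pqpp$ppqpqqpq
  sorted[5] = pqpqpp$ppqpqq
  sorted[6] = pqpqqpqpqpp$p
  sorted[7] = pqqpqpqpp$ppq
  sorted[8] = qpp$ppqpqqpqp
  sorted[9] = qpqpp$ppqpqqp
  sorted[10] = qpqpqpp$ppqpq
  sorted[11] = qpqqpqpqpp$pp
  sorted[12] = qqpqpqpp$ppqp
sorted[12] = qqpqpqpp$ppqp

Answer: qqpqpqpp$ppqp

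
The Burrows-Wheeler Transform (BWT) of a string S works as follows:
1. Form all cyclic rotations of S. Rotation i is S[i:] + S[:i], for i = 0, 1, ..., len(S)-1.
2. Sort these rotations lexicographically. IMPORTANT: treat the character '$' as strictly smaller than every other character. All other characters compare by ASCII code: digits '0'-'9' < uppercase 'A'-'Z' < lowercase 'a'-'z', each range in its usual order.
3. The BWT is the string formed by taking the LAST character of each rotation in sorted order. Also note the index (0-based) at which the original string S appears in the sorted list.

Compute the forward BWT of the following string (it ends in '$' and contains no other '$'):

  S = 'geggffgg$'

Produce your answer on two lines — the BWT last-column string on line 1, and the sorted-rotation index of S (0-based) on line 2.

Answer: gggfg$gfe
5

Derivation:
All 9 rotations (rotation i = S[i:]+S[:i]):
  rot[0] = geggffgg$
  rot[1] = eggffgg$g
  rot[2] = ggffgg$ge
  rot[3] = gffgg$geg
  rot[4] = ffgg$gegg
  rot[5] = fgg$geggf
  rot[6] = gg$geggff
  rot[7] = g$geggffg
  rot[8] = $geggffgg
Sorted (with $ < everything):
  sorted[0] = $geggffgg  (last char: 'g')
  sorted[1] = eggffgg$g  (last char: 'g')
  sorted[2] = ffgg$gegg  (last char: 'g')
  sorted[3] = fgg$geggf  (last char: 'f')
  sorted[4] = g$geggffg  (last char: 'g')
  sorted[5] = geggffgg$  (last char: '$')
  sorted[6] = gffgg$geg  (last char: 'g')
  sorted[7] = gg$geggff  (last char: 'f')
  sorted[8] = ggffgg$ge  (last char: 'e')
Last column: gggfg$gfe
Original string S is at sorted index 5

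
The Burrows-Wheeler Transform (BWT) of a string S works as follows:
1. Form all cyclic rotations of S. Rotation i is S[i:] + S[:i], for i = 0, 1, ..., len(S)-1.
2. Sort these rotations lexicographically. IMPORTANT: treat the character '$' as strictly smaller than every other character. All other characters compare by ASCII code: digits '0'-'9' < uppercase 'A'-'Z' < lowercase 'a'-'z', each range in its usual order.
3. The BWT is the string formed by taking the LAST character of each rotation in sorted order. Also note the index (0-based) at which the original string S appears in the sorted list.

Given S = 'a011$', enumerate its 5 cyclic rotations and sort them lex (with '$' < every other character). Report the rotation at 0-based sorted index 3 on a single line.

Answer: 11$a0

Derivation:
All 5 rotations (rotation i = S[i:]+S[:i]):
  rot[0] = a011$
  rot[1] = 011$a
  rot[2] = 11$a0
  rot[3] = 1$a01
  rot[4] = $a011
Sorted (with $ < everything):
  sorted[0] = $a011
  sorted[1] = 011$a
  sorted[2] = 1$a01
  sorted[3] = 11$a0
  sorted[4] = a011$
sorted[3] = 11$a0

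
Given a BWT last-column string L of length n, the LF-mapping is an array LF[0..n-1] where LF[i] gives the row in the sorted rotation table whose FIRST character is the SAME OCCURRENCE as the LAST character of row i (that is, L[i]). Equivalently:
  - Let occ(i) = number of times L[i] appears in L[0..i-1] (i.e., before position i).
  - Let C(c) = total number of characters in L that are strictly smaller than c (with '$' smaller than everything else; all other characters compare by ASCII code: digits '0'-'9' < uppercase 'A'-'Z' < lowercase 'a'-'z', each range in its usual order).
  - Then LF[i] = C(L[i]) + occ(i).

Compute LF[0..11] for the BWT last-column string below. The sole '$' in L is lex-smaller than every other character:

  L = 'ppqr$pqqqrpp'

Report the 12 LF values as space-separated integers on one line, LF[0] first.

Answer: 1 2 6 10 0 3 7 8 9 11 4 5

Derivation:
Char counts: '$':1, 'p':5, 'q':4, 'r':2
C (first-col start): C('$')=0, C('p')=1, C('q')=6, C('r')=10
L[0]='p': occ=0, LF[0]=C('p')+0=1+0=1
L[1]='p': occ=1, LF[1]=C('p')+1=1+1=2
L[2]='q': occ=0, LF[2]=C('q')+0=6+0=6
L[3]='r': occ=0, LF[3]=C('r')+0=10+0=10
L[4]='$': occ=0, LF[4]=C('$')+0=0+0=0
L[5]='p': occ=2, LF[5]=C('p')+2=1+2=3
L[6]='q': occ=1, LF[6]=C('q')+1=6+1=7
L[7]='q': occ=2, LF[7]=C('q')+2=6+2=8
L[8]='q': occ=3, LF[8]=C('q')+3=6+3=9
L[9]='r': occ=1, LF[9]=C('r')+1=10+1=11
L[10]='p': occ=3, LF[10]=C('p')+3=1+3=4
L[11]='p': occ=4, LF[11]=C('p')+4=1+4=5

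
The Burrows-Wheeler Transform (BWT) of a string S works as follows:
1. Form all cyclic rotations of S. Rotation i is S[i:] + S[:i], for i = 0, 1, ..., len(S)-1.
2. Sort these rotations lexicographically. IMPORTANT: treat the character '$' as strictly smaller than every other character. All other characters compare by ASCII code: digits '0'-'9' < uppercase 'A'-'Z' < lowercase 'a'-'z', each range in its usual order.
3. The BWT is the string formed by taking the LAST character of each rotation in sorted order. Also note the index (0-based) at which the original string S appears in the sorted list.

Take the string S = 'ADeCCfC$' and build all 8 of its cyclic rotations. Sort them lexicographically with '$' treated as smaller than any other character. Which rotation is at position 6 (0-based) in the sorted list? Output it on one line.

Answer: eCCfC$AD

Derivation:
All 8 rotations (rotation i = S[i:]+S[:i]):
  rot[0] = ADeCCfC$
  rot[1] = DeCCfC$A
  rot[2] = eCCfC$AD
  rot[3] = CCfC$ADe
  rot[4] = CfC$ADeC
  rot[5] = fC$ADeCC
  rot[6] = C$ADeCCf
  rot[7] = $ADeCCfC
Sorted (with $ < everything):
  sorted[0] = $ADeCCfC
  sorted[1] = ADeCCfC$
  sorted[2] = C$ADeCCf
  sorted[3] = CCfC$ADe
  sorted[4] = CfC$ADeC
  sorted[5] = DeCCfC$A
  sorted[6] = eCCfC$AD
  sorted[7] = fC$ADeCC
sorted[6] = eCCfC$AD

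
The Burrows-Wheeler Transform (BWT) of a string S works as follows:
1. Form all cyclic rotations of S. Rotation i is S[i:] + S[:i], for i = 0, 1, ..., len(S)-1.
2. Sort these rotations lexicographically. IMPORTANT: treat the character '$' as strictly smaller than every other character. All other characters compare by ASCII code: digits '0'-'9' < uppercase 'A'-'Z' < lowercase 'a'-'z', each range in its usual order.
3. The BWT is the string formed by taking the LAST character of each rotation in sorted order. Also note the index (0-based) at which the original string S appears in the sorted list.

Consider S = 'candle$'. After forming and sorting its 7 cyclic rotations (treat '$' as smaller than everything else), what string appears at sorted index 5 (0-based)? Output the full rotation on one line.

Answer: le$cand

Derivation:
All 7 rotations (rotation i = S[i:]+S[:i]):
  rot[0] = candle$
  rot[1] = andle$c
  rot[2] = ndle$ca
  rot[3] = dle$can
  rot[4] = le$cand
  rot[5] = e$candl
  rot[6] = $candle
Sorted (with $ < everything):
  sorted[0] = $candle
  sorted[1] = andle$c
  sorted[2] = candle$
  sorted[3] = dle$can
  sorted[4] = e$candl
  sorted[5] = le$cand
  sorted[6] = ndle$ca
sorted[5] = le$cand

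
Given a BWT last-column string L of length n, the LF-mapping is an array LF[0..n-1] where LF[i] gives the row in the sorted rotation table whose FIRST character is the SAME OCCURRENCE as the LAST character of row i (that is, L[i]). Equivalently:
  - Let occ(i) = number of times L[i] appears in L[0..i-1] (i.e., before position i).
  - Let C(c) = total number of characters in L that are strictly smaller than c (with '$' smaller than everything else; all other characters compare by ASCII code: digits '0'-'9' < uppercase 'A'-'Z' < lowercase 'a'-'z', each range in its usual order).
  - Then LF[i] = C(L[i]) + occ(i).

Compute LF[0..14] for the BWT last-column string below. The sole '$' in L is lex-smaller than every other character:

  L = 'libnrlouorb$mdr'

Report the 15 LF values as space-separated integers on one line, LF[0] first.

Answer: 5 4 1 8 11 6 9 14 10 12 2 0 7 3 13

Derivation:
Char counts: '$':1, 'b':2, 'd':1, 'i':1, 'l':2, 'm':1, 'n':1, 'o':2, 'r':3, 'u':1
C (first-col start): C('$')=0, C('b')=1, C('d')=3, C('i')=4, C('l')=5, C('m')=7, C('n')=8, C('o')=9, C('r')=11, C('u')=14
L[0]='l': occ=0, LF[0]=C('l')+0=5+0=5
L[1]='i': occ=0, LF[1]=C('i')+0=4+0=4
L[2]='b': occ=0, LF[2]=C('b')+0=1+0=1
L[3]='n': occ=0, LF[3]=C('n')+0=8+0=8
L[4]='r': occ=0, LF[4]=C('r')+0=11+0=11
L[5]='l': occ=1, LF[5]=C('l')+1=5+1=6
L[6]='o': occ=0, LF[6]=C('o')+0=9+0=9
L[7]='u': occ=0, LF[7]=C('u')+0=14+0=14
L[8]='o': occ=1, LF[8]=C('o')+1=9+1=10
L[9]='r': occ=1, LF[9]=C('r')+1=11+1=12
L[10]='b': occ=1, LF[10]=C('b')+1=1+1=2
L[11]='$': occ=0, LF[11]=C('$')+0=0+0=0
L[12]='m': occ=0, LF[12]=C('m')+0=7+0=7
L[13]='d': occ=0, LF[13]=C('d')+0=3+0=3
L[14]='r': occ=2, LF[14]=C('r')+2=11+2=13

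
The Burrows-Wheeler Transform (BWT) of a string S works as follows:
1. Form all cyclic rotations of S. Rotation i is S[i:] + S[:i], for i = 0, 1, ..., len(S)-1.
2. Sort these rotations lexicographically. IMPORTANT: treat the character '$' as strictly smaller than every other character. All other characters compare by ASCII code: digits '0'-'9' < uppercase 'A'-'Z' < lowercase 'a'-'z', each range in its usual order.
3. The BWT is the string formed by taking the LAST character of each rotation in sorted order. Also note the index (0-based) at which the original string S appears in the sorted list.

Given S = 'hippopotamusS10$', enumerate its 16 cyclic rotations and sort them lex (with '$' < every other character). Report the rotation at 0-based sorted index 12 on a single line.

All 16 rotations (rotation i = S[i:]+S[:i]):
  rot[0] = hippopotamusS10$
  rot[1] = ippopotamusS10$h
  rot[2] = ppopotamusS10$hi
  rot[3] = popotamusS10$hip
  rot[4] = opotamusS10$hipp
  rot[5] = potamusS10$hippo
  rot[6] = otamusS10$hippop
  rot[7] = tamusS10$hippopo
  rot[8] = amusS10$hippopot
  rot[9] = musS10$hippopota
  rot[10] = usS10$hippopotam
  rot[11] = sS10$hippopotamu
  rot[12] = S10$hippopotamus
  rot[13] = 10$hippopotamusS
  rot[14] = 0$hippopotamusS1
  rot[15] = $hippopotamusS10
Sorted (with $ < everything):
  sorted[0] = $hippopotamusS10
  sorted[1] = 0$hippopotamusS1
  sorted[2] = 10$hippopotamusS
  sorted[3] = S10$hippopotamus
  sorted[4] = amusS10$hippopot
  sorted[5] = hippopotamusS10$
  sorted[6] = ippopotamusS10$h
  sorted[7] = musS10$hippopota
  sorted[8] = opotamusS10$hipp
  sorted[9] = otamusS10$hippop
  sorted[10] = popotamusS10$hip
  sorted[11] = potamusS10$hippo
  sorted[12] = ppopotamusS10$hi
  sorted[13] = sS10$hippopotamu
  sorted[14] = tamusS10$hippopo
  sorted[15] = usS10$hippopotam
sorted[12] = ppopotamusS10$hi

Answer: ppopotamusS10$hi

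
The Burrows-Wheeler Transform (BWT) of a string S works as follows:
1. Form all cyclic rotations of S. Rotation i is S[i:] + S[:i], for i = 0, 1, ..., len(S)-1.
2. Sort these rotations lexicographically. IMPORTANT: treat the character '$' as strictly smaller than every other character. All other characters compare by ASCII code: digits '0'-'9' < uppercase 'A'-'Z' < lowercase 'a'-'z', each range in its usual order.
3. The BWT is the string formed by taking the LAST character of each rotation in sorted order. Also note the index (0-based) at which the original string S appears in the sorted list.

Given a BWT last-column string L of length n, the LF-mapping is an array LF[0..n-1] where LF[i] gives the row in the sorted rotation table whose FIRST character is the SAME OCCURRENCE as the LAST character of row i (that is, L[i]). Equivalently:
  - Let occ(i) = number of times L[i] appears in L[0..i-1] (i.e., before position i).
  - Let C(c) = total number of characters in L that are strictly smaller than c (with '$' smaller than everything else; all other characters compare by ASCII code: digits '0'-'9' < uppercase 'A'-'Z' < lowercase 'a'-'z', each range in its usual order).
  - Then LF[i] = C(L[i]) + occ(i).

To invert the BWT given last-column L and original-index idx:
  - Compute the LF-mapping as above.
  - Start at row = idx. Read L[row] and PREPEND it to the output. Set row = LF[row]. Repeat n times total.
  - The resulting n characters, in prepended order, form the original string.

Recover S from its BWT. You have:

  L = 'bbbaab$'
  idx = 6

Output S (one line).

LF mapping: 3 4 5 1 2 6 0
Walk LF starting at row 6, prepending L[row]:
  step 1: row=6, L[6]='$', prepend. Next row=LF[6]=0
  step 2: row=0, L[0]='b', prepend. Next row=LF[0]=3
  step 3: row=3, L[3]='a', prepend. Next row=LF[3]=1
  step 4: row=1, L[1]='b', prepend. Next row=LF[1]=4
  step 5: row=4, L[4]='a', prepend. Next row=LF[4]=2
  step 6: row=2, L[2]='b', prepend. Next row=LF[2]=5
  step 7: row=5, L[5]='b', prepend. Next row=LF[5]=6
Reversed output: bbabab$

Answer: bbabab$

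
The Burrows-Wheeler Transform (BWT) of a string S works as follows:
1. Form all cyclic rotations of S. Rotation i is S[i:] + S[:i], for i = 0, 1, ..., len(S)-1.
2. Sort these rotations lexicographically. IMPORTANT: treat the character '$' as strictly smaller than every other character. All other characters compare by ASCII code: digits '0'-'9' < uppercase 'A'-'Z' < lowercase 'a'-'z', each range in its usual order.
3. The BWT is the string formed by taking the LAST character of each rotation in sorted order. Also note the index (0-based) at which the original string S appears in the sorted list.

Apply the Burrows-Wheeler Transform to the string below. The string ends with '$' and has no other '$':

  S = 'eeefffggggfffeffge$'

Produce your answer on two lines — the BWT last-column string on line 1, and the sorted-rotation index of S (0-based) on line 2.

All 19 rotations (rotation i = S[i:]+S[:i]):
  rot[0] = eeefffggggfffeffge$
  rot[1] = eefffggggfffeffge$e
  rot[2] = efffggggfffeffge$ee
  rot[3] = fffggggfffeffge$eee
  rot[4] = ffggggfffeffge$eeef
  rot[5] = fggggfffeffge$eeeff
  rot[6] = ggggfffeffge$eeefff
  rot[7] = gggfffeffge$eeefffg
  rot[8] = ggfffeffge$eeefffgg
  rot[9] = gfffeffge$eeefffggg
  rot[10] = fffeffge$eeefffgggg
  rot[11] = ffeffge$eeefffggggf
  rot[12] = feffge$eeefffggggff
  rot[13] = effge$eeefffggggfff
  rot[14] = ffge$eeefffggggfffe
  rot[15] = fge$eeefffggggfffef
  rot[16] = ge$eeefffggggfffeff
  rot[17] = e$eeefffggggfffeffg
  rot[18] = $eeefffggggfffeffge
Sorted (with $ < everything):
  sorted[0] = $eeefffggggfffeffge  (last char: 'e')
  sorted[1] = e$eeefffggggfffeffg  (last char: 'g')
  sorted[2] = eeefffggggfffeffge$  (last char: '$')
  sorted[3] = eefffggggfffeffge$e  (last char: 'e')
  sorted[4] = efffggggfffeffge$ee  (last char: 'e')
  sorted[5] = effge$eeefffggggfff  (last char: 'f')
  sorted[6] = feffge$eeefffggggff  (last char: 'f')
  sorted[7] = ffeffge$eeefffggggf  (last char: 'f')
  sorted[8] = fffeffge$eeefffgggg  (last char: 'g')
  sorted[9] = fffggggfffeffge$eee  (last char: 'e')
  sorted[10] = ffge$eeefffggggfffe  (last char: 'e')
  sorted[11] = ffggggfffeffge$eeef  (last char: 'f')
  sorted[12] = fge$eeefffggggfffef  (last char: 'f')
  sorted[13] = fggggfffeffge$eeeff  (last char: 'f')
  sorted[14] = ge$eeefffggggfffeff  (last char: 'f')
  sorted[15] = gfffeffge$eeefffggg  (last char: 'g')
  sorted[16] = ggfffeffge$eeefffgg  (last char: 'g')
  sorted[17] = gggfffeffge$eeefffg  (last char: 'g')
  sorted[18] = ggggfffeffge$eeefff  (last char: 'f')
Last column: eg$eefffgeeffffgggf
Original string S is at sorted index 2

Answer: eg$eefffgeeffffgggf
2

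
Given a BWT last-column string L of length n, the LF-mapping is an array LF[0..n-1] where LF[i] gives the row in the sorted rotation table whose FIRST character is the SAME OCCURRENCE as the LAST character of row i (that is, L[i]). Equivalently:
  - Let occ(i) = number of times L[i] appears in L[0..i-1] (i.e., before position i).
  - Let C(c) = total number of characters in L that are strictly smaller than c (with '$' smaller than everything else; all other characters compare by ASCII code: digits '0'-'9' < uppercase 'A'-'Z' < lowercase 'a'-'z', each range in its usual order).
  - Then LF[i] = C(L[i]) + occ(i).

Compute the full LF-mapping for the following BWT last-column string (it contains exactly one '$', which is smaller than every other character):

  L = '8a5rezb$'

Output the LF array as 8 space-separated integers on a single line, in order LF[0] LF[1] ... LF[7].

Answer: 2 3 1 6 5 7 4 0

Derivation:
Char counts: '$':1, '5':1, '8':1, 'a':1, 'b':1, 'e':1, 'r':1, 'z':1
C (first-col start): C('$')=0, C('5')=1, C('8')=2, C('a')=3, C('b')=4, C('e')=5, C('r')=6, C('z')=7
L[0]='8': occ=0, LF[0]=C('8')+0=2+0=2
L[1]='a': occ=0, LF[1]=C('a')+0=3+0=3
L[2]='5': occ=0, LF[2]=C('5')+0=1+0=1
L[3]='r': occ=0, LF[3]=C('r')+0=6+0=6
L[4]='e': occ=0, LF[4]=C('e')+0=5+0=5
L[5]='z': occ=0, LF[5]=C('z')+0=7+0=7
L[6]='b': occ=0, LF[6]=C('b')+0=4+0=4
L[7]='$': occ=0, LF[7]=C('$')+0=0+0=0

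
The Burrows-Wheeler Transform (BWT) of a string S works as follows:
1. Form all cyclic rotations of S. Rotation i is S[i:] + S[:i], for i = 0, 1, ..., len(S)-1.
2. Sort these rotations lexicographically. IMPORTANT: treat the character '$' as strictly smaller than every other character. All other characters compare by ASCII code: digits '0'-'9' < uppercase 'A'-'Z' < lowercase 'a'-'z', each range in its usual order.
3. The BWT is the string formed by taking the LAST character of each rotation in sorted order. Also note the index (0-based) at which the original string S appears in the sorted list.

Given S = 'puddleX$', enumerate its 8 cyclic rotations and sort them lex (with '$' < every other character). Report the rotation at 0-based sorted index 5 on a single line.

Answer: leX$pudd

Derivation:
All 8 rotations (rotation i = S[i:]+S[:i]):
  rot[0] = puddleX$
  rot[1] = uddleX$p
  rot[2] = ddleX$pu
  rot[3] = dleX$pud
  rot[4] = leX$pudd
  rot[5] = eX$puddl
  rot[6] = X$puddle
  rot[7] = $puddleX
Sorted (with $ < everything):
  sorted[0] = $puddleX
  sorted[1] = X$puddle
  sorted[2] = ddleX$pu
  sorted[3] = dleX$pud
  sorted[4] = eX$puddl
  sorted[5] = leX$pudd
  sorted[6] = puddleX$
  sorted[7] = uddleX$p
sorted[5] = leX$pudd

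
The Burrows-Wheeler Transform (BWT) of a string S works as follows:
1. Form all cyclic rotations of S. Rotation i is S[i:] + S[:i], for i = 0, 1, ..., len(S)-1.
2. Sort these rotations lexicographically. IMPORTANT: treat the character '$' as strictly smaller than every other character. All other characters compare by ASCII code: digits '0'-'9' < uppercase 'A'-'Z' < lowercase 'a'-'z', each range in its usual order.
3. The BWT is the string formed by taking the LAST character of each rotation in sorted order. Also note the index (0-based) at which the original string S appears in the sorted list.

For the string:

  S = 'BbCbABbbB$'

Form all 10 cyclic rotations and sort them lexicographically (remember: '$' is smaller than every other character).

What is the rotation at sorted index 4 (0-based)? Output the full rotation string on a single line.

All 10 rotations (rotation i = S[i:]+S[:i]):
  rot[0] = BbCbABbbB$
  rot[1] = bCbABbbB$B
  rot[2] = CbABbbB$Bb
  rot[3] = bABbbB$BbC
  rot[4] = ABbbB$BbCb
  rot[5] = BbbB$BbCbA
  rot[6] = bbB$BbCbAB
  rot[7] = bB$BbCbABb
  rot[8] = B$BbCbABbb
  rot[9] = $BbCbABbbB
Sorted (with $ < everything):
  sorted[0] = $BbCbABbbB
  sorted[1] = ABbbB$BbCb
  sorted[2] = B$BbCbABbb
  sorted[3] = BbCbABbbB$
  sorted[4] = BbbB$BbCbA
  sorted[5] = CbABbbB$Bb
  sorted[6] = bABbbB$BbC
  sorted[7] = bB$BbCbABb
  sorted[8] = bCbABbbB$B
  sorted[9] = bbB$BbCbAB
sorted[4] = BbbB$BbCbA

Answer: BbbB$BbCbA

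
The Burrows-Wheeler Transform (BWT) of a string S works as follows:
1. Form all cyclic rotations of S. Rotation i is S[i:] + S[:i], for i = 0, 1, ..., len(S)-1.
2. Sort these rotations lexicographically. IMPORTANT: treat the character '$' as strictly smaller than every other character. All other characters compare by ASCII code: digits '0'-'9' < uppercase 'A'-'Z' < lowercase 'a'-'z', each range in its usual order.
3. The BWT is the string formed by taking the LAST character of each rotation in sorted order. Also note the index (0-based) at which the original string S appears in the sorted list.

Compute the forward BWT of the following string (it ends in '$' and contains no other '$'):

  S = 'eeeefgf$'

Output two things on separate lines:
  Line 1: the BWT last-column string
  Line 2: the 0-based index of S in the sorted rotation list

All 8 rotations (rotation i = S[i:]+S[:i]):
  rot[0] = eeeefgf$
  rot[1] = eeefgf$e
  rot[2] = eefgf$ee
  rot[3] = efgf$eee
  rot[4] = fgf$eeee
  rot[5] = gf$eeeef
  rot[6] = f$eeeefg
  rot[7] = $eeeefgf
Sorted (with $ < everything):
  sorted[0] = $eeeefgf  (last char: 'f')
  sorted[1] = eeeefgf$  (last char: '$')
  sorted[2] = eeefgf$e  (last char: 'e')
  sorted[3] = eefgf$ee  (last char: 'e')
  sorted[4] = efgf$eee  (last char: 'e')
  sorted[5] = f$eeeefg  (last char: 'g')
  sorted[6] = fgf$eeee  (last char: 'e')
  sorted[7] = gf$eeeef  (last char: 'f')
Last column: f$eeegef
Original string S is at sorted index 1

Answer: f$eeegef
1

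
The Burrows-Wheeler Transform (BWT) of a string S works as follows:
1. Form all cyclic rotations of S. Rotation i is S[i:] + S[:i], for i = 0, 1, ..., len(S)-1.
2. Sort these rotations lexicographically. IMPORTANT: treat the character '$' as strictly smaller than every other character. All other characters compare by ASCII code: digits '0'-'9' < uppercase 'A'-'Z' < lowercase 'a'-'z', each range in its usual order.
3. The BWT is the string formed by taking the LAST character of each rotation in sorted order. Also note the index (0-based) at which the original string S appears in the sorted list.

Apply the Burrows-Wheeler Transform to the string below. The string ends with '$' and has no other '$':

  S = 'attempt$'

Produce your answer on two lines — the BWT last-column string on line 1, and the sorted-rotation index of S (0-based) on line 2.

Answer: t$tempta
1

Derivation:
All 8 rotations (rotation i = S[i:]+S[:i]):
  rot[0] = attempt$
  rot[1] = ttempt$a
  rot[2] = tempt$at
  rot[3] = empt$att
  rot[4] = mpt$atte
  rot[5] = pt$attem
  rot[6] = t$attemp
  rot[7] = $attempt
Sorted (with $ < everything):
  sorted[0] = $attempt  (last char: 't')
  sorted[1] = attempt$  (last char: '$')
  sorted[2] = empt$att  (last char: 't')
  sorted[3] = mpt$atte  (last char: 'e')
  sorted[4] = pt$attem  (last char: 'm')
  sorted[5] = t$attemp  (last char: 'p')
  sorted[6] = tempt$at  (last char: 't')
  sorted[7] = ttempt$a  (last char: 'a')
Last column: t$tempta
Original string S is at sorted index 1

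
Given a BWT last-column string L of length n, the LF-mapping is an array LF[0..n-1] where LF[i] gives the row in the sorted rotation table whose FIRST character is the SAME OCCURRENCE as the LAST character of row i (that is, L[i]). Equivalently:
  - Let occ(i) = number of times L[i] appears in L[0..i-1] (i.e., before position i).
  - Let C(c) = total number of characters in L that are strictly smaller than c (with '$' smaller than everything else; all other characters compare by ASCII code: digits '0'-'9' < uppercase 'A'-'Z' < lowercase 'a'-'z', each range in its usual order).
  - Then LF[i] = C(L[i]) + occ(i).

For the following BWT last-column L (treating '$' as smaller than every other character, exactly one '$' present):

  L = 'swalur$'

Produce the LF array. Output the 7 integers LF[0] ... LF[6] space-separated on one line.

Answer: 4 6 1 2 5 3 0

Derivation:
Char counts: '$':1, 'a':1, 'l':1, 'r':1, 's':1, 'u':1, 'w':1
C (first-col start): C('$')=0, C('a')=1, C('l')=2, C('r')=3, C('s')=4, C('u')=5, C('w')=6
L[0]='s': occ=0, LF[0]=C('s')+0=4+0=4
L[1]='w': occ=0, LF[1]=C('w')+0=6+0=6
L[2]='a': occ=0, LF[2]=C('a')+0=1+0=1
L[3]='l': occ=0, LF[3]=C('l')+0=2+0=2
L[4]='u': occ=0, LF[4]=C('u')+0=5+0=5
L[5]='r': occ=0, LF[5]=C('r')+0=3+0=3
L[6]='$': occ=0, LF[6]=C('$')+0=0+0=0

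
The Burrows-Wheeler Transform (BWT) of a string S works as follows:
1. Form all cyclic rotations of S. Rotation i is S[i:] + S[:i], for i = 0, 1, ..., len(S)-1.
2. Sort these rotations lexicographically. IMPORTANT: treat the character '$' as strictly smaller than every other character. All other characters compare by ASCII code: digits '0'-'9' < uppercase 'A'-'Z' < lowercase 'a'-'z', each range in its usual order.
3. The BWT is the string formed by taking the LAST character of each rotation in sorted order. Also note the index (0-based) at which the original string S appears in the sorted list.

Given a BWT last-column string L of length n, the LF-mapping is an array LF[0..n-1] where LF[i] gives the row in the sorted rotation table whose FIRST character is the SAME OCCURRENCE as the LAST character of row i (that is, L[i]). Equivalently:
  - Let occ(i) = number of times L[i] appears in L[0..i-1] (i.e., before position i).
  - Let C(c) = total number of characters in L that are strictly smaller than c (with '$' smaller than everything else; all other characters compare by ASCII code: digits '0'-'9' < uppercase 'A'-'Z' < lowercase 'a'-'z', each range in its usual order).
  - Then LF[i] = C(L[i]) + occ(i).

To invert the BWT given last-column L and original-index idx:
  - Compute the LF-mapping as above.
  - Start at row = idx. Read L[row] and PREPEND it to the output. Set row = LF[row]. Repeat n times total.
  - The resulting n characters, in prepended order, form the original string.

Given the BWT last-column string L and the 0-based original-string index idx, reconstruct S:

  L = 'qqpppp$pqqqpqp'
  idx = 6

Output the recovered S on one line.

Answer: pqqppppppqqqq$

Derivation:
LF mapping: 8 9 1 2 3 4 0 5 10 11 12 6 13 7
Walk LF starting at row 6, prepending L[row]:
  step 1: row=6, L[6]='$', prepend. Next row=LF[6]=0
  step 2: row=0, L[0]='q', prepend. Next row=LF[0]=8
  step 3: row=8, L[8]='q', prepend. Next row=LF[8]=10
  step 4: row=10, L[10]='q', prepend. Next row=LF[10]=12
  step 5: row=12, L[12]='q', prepend. Next row=LF[12]=13
  step 6: row=13, L[13]='p', prepend. Next row=LF[13]=7
  step 7: row=7, L[7]='p', prepend. Next row=LF[7]=5
  step 8: row=5, L[5]='p', prepend. Next row=LF[5]=4
  step 9: row=4, L[4]='p', prepend. Next row=LF[4]=3
  step 10: row=3, L[3]='p', prepend. Next row=LF[3]=2
  step 11: row=2, L[2]='p', prepend. Next row=LF[2]=1
  step 12: row=1, L[1]='q', prepend. Next row=LF[1]=9
  step 13: row=9, L[9]='q', prepend. Next row=LF[9]=11
  step 14: row=11, L[11]='p', prepend. Next row=LF[11]=6
Reversed output: pqqppppppqqqq$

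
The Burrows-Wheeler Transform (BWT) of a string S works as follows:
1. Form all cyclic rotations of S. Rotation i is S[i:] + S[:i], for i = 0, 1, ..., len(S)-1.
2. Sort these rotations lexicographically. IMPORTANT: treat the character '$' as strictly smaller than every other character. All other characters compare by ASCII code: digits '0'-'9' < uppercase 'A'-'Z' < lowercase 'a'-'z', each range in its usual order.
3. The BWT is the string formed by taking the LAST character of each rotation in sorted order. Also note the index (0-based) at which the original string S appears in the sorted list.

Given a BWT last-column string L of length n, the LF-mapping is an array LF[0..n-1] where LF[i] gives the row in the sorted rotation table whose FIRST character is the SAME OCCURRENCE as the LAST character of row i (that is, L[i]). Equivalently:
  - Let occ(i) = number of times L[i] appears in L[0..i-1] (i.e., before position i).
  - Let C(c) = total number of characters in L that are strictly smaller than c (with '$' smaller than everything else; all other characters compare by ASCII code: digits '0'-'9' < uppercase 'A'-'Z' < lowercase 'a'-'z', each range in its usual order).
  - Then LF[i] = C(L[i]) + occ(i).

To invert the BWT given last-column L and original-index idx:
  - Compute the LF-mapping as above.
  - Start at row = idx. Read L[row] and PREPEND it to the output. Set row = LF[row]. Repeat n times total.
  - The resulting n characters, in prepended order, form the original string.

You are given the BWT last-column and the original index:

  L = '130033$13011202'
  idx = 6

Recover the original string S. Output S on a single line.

Answer: 11231300023031$

Derivation:
LF mapping: 5 11 1 2 12 13 0 6 14 3 7 8 9 4 10
Walk LF starting at row 6, prepending L[row]:
  step 1: row=6, L[6]='$', prepend. Next row=LF[6]=0
  step 2: row=0, L[0]='1', prepend. Next row=LF[0]=5
  step 3: row=5, L[5]='3', prepend. Next row=LF[5]=13
  step 4: row=13, L[13]='0', prepend. Next row=LF[13]=4
  step 5: row=4, L[4]='3', prepend. Next row=LF[4]=12
  step 6: row=12, L[12]='2', prepend. Next row=LF[12]=9
  step 7: row=9, L[9]='0', prepend. Next row=LF[9]=3
  step 8: row=3, L[3]='0', prepend. Next row=LF[3]=2
  step 9: row=2, L[2]='0', prepend. Next row=LF[2]=1
  step 10: row=1, L[1]='3', prepend. Next row=LF[1]=11
  step 11: row=11, L[11]='1', prepend. Next row=LF[11]=8
  step 12: row=8, L[8]='3', prepend. Next row=LF[8]=14
  step 13: row=14, L[14]='2', prepend. Next row=LF[14]=10
  step 14: row=10, L[10]='1', prepend. Next row=LF[10]=7
  step 15: row=7, L[7]='1', prepend. Next row=LF[7]=6
Reversed output: 11231300023031$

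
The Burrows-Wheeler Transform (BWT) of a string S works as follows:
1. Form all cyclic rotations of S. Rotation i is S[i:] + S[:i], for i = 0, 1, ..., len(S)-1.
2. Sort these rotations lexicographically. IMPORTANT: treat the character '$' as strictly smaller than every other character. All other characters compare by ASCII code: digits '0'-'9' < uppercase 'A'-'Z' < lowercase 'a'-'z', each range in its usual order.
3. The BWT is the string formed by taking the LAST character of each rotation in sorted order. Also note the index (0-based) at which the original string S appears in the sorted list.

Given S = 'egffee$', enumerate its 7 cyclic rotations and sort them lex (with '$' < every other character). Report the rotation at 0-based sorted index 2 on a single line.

All 7 rotations (rotation i = S[i:]+S[:i]):
  rot[0] = egffee$
  rot[1] = gffee$e
  rot[2] = ffee$eg
  rot[3] = fee$egf
  rot[4] = ee$egff
  rot[5] = e$egffe
  rot[6] = $egffee
Sorted (with $ < everything):
  sorted[0] = $egffee
  sorted[1] = e$egffe
  sorted[2] = ee$egff
  sorted[3] = egffee$
  sorted[4] = fee$egf
  sorted[5] = ffee$eg
  sorted[6] = gffee$e
sorted[2] = ee$egff

Answer: ee$egff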